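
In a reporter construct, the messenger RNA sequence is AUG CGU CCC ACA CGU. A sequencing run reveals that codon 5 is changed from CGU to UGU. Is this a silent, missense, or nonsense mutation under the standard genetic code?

Position 13 falls in codon 5: CGU → Arg.
After the substitution the codon is UGU → Cys.
Arg ≠ Cys, so this is a missense mutation.

missense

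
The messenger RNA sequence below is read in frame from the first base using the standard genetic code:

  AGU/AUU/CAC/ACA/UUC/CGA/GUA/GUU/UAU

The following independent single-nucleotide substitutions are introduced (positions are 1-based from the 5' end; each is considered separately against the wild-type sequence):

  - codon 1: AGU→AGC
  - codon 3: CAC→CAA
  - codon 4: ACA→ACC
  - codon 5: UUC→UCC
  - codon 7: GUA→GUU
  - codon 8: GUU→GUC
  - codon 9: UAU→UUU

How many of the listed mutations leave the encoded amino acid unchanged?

Codon 1: AGU (Ser) → AGC (Ser) — synonymous.
Codon 3: CAC (His) → CAA (Gln) — missense.
Codon 4: ACA (Thr) → ACC (Thr) — synonymous.
Codon 5: UUC (Phe) → UCC (Ser) — missense.
Codon 7: GUA (Val) → GUU (Val) — synonymous.
Codon 8: GUU (Val) → GUC (Val) — synonymous.
Codon 9: UAU (Tyr) → UUU (Phe) — missense.
Synonymous: 4 of 7.

4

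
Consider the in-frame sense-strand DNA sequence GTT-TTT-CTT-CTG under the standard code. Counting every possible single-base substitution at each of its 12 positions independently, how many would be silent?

Codon 1 (GTT, Val): 3 synonymous substitutions.
Codon 2 (TTT, Phe): 1 synonymous substitution.
Codon 3 (CTT, Leu): 3 synonymous substitutions.
Codon 4 (CTG, Leu): 4 synonymous substitutions.
Total: 3 + 1 + 3 + 4 = 11.

11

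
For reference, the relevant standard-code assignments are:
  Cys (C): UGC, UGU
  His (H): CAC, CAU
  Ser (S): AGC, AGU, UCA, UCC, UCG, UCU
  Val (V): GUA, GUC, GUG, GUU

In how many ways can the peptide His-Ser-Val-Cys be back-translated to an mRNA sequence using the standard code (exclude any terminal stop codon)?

His: 2 codons.
Ser: 6 codons.
Val: 4 codons.
Cys: 2 codons.
2 × 6 × 4 × 2 = 96.

96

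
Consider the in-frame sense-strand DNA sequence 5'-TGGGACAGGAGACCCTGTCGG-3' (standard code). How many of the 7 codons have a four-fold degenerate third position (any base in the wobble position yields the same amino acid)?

2

Codon 1 TGG (Trp): third position 1-fold.
Codon 2 GAC (Asp): third position 2-fold.
Codon 3 AGG (Arg): third position 2-fold.
Codon 4 AGA (Arg): third position 2-fold.
Codon 5 CCC (Pro): third position 4-fold.
Codon 6 TGT (Cys): third position 2-fold.
Codon 7 CGG (Arg): third position 4-fold.
Four-fold degenerate third positions: 2.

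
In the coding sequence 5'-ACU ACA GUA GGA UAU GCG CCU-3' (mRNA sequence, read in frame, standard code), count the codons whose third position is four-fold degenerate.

6

Codon 1 ACU (Thr): third position 4-fold.
Codon 2 ACA (Thr): third position 4-fold.
Codon 3 GUA (Val): third position 4-fold.
Codon 4 GGA (Gly): third position 4-fold.
Codon 5 UAU (Tyr): third position 2-fold.
Codon 6 GCG (Ala): third position 4-fold.
Codon 7 CCU (Pro): third position 4-fold.
Four-fold degenerate third positions: 6.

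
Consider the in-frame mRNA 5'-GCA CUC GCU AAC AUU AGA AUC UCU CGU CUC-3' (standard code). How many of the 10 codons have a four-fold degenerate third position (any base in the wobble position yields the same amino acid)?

6

Codon 1 GCA (Ala): third position 4-fold.
Codon 2 CUC (Leu): third position 4-fold.
Codon 3 GCU (Ala): third position 4-fold.
Codon 4 AAC (Asn): third position 2-fold.
Codon 5 AUU (Ile): third position 3-fold.
Codon 6 AGA (Arg): third position 2-fold.
Codon 7 AUC (Ile): third position 3-fold.
Codon 8 UCU (Ser): third position 4-fold.
Codon 9 CGU (Arg): third position 4-fold.
Codon 10 CUC (Leu): third position 4-fold.
Four-fold degenerate third positions: 6.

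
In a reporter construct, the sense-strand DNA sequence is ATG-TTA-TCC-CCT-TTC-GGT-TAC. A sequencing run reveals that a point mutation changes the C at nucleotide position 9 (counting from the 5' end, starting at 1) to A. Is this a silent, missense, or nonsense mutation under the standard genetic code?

Position 9 falls in codon 3: TCC → Ser.
After the substitution the codon is TCA → Ser.
Both encode Ser, so the change is synonymous.

silent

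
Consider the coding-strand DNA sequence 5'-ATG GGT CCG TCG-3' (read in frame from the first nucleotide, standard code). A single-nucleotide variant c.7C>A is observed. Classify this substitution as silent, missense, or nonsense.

Position 7 falls in codon 3: CCG → Pro.
After the substitution the codon is ACG → Thr.
Pro ≠ Thr, so this is a missense mutation.

missense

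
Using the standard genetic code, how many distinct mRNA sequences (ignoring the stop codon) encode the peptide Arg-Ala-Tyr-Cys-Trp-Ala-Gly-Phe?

Arg: 6 codons.
Ala: 4 codons.
Tyr: 2 codons.
Cys: 2 codons.
Trp: 1 codon.
Ala: 4 codons.
Gly: 4 codons.
Phe: 2 codons.
6 × 4 × 2 × 2 × 1 × 4 × 4 × 2 = 3072.

3072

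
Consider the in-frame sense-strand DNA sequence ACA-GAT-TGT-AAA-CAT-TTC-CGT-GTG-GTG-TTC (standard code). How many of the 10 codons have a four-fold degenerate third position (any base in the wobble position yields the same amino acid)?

Codon 1 ACA (Thr): third position 4-fold.
Codon 2 GAT (Asp): third position 2-fold.
Codon 3 TGT (Cys): third position 2-fold.
Codon 4 AAA (Lys): third position 2-fold.
Codon 5 CAT (His): third position 2-fold.
Codon 6 TTC (Phe): third position 2-fold.
Codon 7 CGT (Arg): third position 4-fold.
Codon 8 GTG (Val): third position 4-fold.
Codon 9 GTG (Val): third position 4-fold.
Codon 10 TTC (Phe): third position 2-fold.
Four-fold degenerate third positions: 4.

4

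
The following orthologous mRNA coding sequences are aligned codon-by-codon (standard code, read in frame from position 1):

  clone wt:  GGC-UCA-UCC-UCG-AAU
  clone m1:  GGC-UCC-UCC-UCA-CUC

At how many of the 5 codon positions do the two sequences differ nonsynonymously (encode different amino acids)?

Codon 1: GGC Gly / GGC Gly — identical.
Codon 2: UCA Ser / UCC Ser — synonymous.
Codon 3: UCC Ser / UCC Ser — identical.
Codon 4: UCG Ser / UCA Ser — synonymous.
Codon 5: AAU Asn / CUC Leu — nonsynonymous.
Nonsynonymous differences: 1.

1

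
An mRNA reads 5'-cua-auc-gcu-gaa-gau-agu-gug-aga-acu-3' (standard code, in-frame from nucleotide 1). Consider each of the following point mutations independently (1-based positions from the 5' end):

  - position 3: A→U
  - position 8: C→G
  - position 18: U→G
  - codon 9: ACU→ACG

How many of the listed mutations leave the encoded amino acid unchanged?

Codon 1: CUA (Leu) → CUU (Leu) — synonymous.
Codon 3: GCU (Ala) → GGU (Gly) — missense.
Codon 6: AGU (Ser) → AGG (Arg) — missense.
Codon 9: ACU (Thr) → ACG (Thr) — synonymous.
Synonymous: 2 of 4.

2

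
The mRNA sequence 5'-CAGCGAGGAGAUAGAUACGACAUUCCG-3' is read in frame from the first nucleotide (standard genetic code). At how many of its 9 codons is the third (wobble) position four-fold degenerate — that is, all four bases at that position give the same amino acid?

3

Codon 1 CAG (Gln): third position 2-fold.
Codon 2 CGA (Arg): third position 4-fold.
Codon 3 GGA (Gly): third position 4-fold.
Codon 4 GAU (Asp): third position 2-fold.
Codon 5 AGA (Arg): third position 2-fold.
Codon 6 UAC (Tyr): third position 2-fold.
Codon 7 GAC (Asp): third position 2-fold.
Codon 8 AUU (Ile): third position 3-fold.
Codon 9 CCG (Pro): third position 4-fold.
Four-fold degenerate third positions: 3.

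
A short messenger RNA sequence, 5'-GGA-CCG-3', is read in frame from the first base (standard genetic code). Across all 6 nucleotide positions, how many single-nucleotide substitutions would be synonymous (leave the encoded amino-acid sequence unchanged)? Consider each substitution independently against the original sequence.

Codon 1 (GGA, Gly): 3 synonymous substitutions.
Codon 2 (CCG, Pro): 3 synonymous substitutions.
Total: 3 + 3 = 6.

6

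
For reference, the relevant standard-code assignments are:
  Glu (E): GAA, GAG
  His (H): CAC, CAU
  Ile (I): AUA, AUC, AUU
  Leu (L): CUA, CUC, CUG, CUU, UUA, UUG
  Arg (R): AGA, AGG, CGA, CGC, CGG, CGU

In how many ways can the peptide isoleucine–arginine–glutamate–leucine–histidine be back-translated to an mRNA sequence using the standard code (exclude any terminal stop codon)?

432

Ile: 3 codons.
Arg: 6 codons.
Glu: 2 codons.
Leu: 6 codons.
His: 2 codons.
3 × 6 × 2 × 6 × 2 = 432.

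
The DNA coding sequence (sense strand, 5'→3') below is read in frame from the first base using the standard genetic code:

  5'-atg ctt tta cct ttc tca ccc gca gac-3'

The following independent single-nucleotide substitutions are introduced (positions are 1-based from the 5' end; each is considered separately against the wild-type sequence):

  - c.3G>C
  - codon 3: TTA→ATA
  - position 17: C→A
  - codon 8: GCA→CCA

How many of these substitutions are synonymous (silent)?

Codon 1: ATG (Met) → ATC (Ile) — missense.
Codon 3: TTA (Leu) → ATA (Ile) — missense.
Codon 6: TCA (Ser) → TAA (Stop) — nonsense.
Codon 8: GCA (Ala) → CCA (Pro) — missense.
Synonymous: 0 of 4.

0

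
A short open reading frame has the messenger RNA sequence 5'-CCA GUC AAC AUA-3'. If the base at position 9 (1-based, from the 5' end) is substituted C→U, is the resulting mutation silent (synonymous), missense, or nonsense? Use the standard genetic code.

silent

Position 9 falls in codon 3: AAC → Asn.
After the substitution the codon is AAU → Asn.
Both encode Asn, so the change is synonymous.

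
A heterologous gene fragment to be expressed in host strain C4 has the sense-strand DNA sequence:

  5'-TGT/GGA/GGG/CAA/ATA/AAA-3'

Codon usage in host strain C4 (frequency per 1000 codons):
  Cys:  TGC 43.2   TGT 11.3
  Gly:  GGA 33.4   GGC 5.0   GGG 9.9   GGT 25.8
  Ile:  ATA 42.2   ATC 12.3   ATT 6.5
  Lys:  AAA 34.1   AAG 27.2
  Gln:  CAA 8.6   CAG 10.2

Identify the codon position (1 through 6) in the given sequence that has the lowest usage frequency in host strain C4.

4

Codon 1 TGT (Cys): 11.3 per 1000.
Codon 2 GGA (Gly): 33.4 per 1000.
Codon 3 GGG (Gly): 9.9 per 1000.
Codon 4 CAA (Gln): 8.6 per 1000.
Codon 5 ATA (Ile): 42.2 per 1000.
Codon 6 AAA (Lys): 34.1 per 1000.
Lowest frequency is 8.6 at codon 4.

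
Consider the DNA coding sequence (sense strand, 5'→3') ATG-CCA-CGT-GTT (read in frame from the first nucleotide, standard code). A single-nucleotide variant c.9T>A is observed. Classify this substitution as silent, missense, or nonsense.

Position 9 falls in codon 3: CGT → Arg.
After the substitution the codon is CGA → Arg.
Both encode Arg, so the change is synonymous.

silent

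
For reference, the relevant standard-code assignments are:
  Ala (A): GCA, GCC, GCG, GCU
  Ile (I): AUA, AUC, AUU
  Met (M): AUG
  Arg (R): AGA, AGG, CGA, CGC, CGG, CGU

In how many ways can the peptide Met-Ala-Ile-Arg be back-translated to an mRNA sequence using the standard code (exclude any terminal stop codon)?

Met: 1 codon.
Ala: 4 codons.
Ile: 3 codons.
Arg: 6 codons.
1 × 4 × 3 × 6 = 72.

72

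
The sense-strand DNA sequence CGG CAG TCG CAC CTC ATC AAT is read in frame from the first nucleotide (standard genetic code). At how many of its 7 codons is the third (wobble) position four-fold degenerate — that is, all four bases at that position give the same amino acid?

Codon 1 CGG (Arg): third position 4-fold.
Codon 2 CAG (Gln): third position 2-fold.
Codon 3 TCG (Ser): third position 4-fold.
Codon 4 CAC (His): third position 2-fold.
Codon 5 CTC (Leu): third position 4-fold.
Codon 6 ATC (Ile): third position 3-fold.
Codon 7 AAT (Asn): third position 2-fold.
Four-fold degenerate third positions: 3.

3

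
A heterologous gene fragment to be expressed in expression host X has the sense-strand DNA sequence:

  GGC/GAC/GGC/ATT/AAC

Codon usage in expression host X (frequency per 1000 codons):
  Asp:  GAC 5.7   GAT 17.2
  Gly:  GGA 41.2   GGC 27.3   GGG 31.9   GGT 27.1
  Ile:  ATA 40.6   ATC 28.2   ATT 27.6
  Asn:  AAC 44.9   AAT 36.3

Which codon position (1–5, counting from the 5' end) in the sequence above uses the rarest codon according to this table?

2

Codon 1 GGC (Gly): 27.3 per 1000.
Codon 2 GAC (Asp): 5.7 per 1000.
Codon 3 GGC (Gly): 27.3 per 1000.
Codon 4 ATT (Ile): 27.6 per 1000.
Codon 5 AAC (Asn): 44.9 per 1000.
Lowest frequency is 5.7 at codon 2.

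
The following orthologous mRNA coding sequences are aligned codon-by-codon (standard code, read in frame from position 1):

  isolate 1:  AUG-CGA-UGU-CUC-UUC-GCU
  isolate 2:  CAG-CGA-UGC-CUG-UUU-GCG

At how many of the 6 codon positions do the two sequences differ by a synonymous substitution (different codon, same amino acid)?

Codon 1: AUG Met / CAG Gln — nonsynonymous.
Codon 2: CGA Arg / CGA Arg — identical.
Codon 3: UGU Cys / UGC Cys — synonymous.
Codon 4: CUC Leu / CUG Leu — synonymous.
Codon 5: UUC Phe / UUU Phe — synonymous.
Codon 6: GCU Ala / GCG Ala — synonymous.
Synonymous differences: 4.

4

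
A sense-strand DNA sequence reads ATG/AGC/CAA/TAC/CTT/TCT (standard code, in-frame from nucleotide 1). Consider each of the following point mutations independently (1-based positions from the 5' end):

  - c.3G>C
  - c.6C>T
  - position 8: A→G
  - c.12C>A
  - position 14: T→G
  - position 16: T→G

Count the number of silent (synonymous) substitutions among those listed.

1

Codon 1: ATG (Met) → ATC (Ile) — missense.
Codon 2: AGC (Ser) → AGT (Ser) — synonymous.
Codon 3: CAA (Gln) → CGA (Arg) — missense.
Codon 4: TAC (Tyr) → TAA (Stop) — nonsense.
Codon 5: CTT (Leu) → CGT (Arg) — missense.
Codon 6: TCT (Ser) → GCT (Ala) — missense.
Synonymous: 1 of 6.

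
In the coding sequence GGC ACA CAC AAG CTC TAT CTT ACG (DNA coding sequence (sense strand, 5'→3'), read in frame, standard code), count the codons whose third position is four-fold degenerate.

5

Codon 1 GGC (Gly): third position 4-fold.
Codon 2 ACA (Thr): third position 4-fold.
Codon 3 CAC (His): third position 2-fold.
Codon 4 AAG (Lys): third position 2-fold.
Codon 5 CTC (Leu): third position 4-fold.
Codon 6 TAT (Tyr): third position 2-fold.
Codon 7 CTT (Leu): third position 4-fold.
Codon 8 ACG (Thr): third position 4-fold.
Four-fold degenerate third positions: 5.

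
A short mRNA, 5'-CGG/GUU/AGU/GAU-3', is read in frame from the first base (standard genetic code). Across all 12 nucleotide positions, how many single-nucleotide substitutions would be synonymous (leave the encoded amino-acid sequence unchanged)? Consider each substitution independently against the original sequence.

Codon 1 (CGG, Arg): 4 synonymous substitutions.
Codon 2 (GUU, Val): 3 synonymous substitutions.
Codon 3 (AGU, Ser): 1 synonymous substitution.
Codon 4 (GAU, Asp): 1 synonymous substitution.
Total: 4 + 3 + 1 + 1 = 9.

9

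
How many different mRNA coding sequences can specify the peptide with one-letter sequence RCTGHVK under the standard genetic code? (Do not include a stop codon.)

3072

Arg: 6 codons.
Cys: 2 codons.
Thr: 4 codons.
Gly: 4 codons.
His: 2 codons.
Val: 4 codons.
Lys: 2 codons.
6 × 2 × 4 × 4 × 2 × 4 × 2 = 3072.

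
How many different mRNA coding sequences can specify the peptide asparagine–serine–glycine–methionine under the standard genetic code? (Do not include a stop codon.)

48

Asn: 2 codons.
Ser: 6 codons.
Gly: 4 codons.
Met: 1 codon.
2 × 6 × 4 × 1 = 48.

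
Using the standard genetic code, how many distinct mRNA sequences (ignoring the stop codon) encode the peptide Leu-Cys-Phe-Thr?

96

Leu: 6 codons.
Cys: 2 codons.
Phe: 2 codons.
Thr: 4 codons.
6 × 2 × 2 × 4 = 96.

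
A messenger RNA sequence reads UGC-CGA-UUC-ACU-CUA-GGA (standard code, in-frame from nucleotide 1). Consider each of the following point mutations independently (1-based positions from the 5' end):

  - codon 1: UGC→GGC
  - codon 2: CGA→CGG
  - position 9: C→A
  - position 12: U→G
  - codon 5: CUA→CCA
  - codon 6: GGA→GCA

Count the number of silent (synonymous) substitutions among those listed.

2

Codon 1: UGC (Cys) → GGC (Gly) — missense.
Codon 2: CGA (Arg) → CGG (Arg) — synonymous.
Codon 3: UUC (Phe) → UUA (Leu) — missense.
Codon 4: ACU (Thr) → ACG (Thr) — synonymous.
Codon 5: CUA (Leu) → CCA (Pro) — missense.
Codon 6: GGA (Gly) → GCA (Ala) — missense.
Synonymous: 2 of 6.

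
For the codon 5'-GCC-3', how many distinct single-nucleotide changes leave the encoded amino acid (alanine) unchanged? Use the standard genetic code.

Position 1: none → 0 synonymous.
Position 2: none → 0 synonymous.
Position 3: GCT, GCA, GCG → 3 synonymous.
Total: 0 + 0 + 3 = 3.

3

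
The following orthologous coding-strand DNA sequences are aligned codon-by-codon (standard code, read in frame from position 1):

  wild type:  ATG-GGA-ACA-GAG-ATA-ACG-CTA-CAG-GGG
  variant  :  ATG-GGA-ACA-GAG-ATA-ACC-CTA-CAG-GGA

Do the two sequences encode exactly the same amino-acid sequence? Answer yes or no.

yes

Codon 1: ATG Met / ATG Met — identical.
Codon 2: GGA Gly / GGA Gly — identical.
Codon 3: ACA Thr / ACA Thr — identical.
Codon 4: GAG Glu / GAG Glu — identical.
Codon 5: ATA Ile / ATA Ile — identical.
Codon 6: ACG Thr / ACC Thr — synonymous.
Codon 7: CTA Leu / CTA Leu — identical.
Codon 8: CAG Gln / CAG Gln — identical.
Codon 9: GGG Gly / GGA Gly — synonymous.
Nonsynonymous differences: 0 → same protein.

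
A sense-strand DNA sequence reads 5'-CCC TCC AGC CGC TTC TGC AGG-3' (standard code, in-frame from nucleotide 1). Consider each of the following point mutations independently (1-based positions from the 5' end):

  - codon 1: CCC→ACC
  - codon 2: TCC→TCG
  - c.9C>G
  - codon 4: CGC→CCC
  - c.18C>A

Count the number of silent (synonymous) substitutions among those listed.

1

Codon 1: CCC (Pro) → ACC (Thr) — missense.
Codon 2: TCC (Ser) → TCG (Ser) — synonymous.
Codon 3: AGC (Ser) → AGG (Arg) — missense.
Codon 4: CGC (Arg) → CCC (Pro) — missense.
Codon 6: TGC (Cys) → TGA (Stop) — nonsense.
Synonymous: 1 of 5.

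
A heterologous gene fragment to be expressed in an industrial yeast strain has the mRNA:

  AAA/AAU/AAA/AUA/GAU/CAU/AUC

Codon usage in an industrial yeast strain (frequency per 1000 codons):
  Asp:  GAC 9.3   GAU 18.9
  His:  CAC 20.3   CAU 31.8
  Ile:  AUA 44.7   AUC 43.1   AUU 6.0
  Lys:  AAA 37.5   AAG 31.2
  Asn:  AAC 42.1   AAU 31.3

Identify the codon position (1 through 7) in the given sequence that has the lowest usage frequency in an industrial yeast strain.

5

Codon 1 AAA (Lys): 37.5 per 1000.
Codon 2 AAU (Asn): 31.3 per 1000.
Codon 3 AAA (Lys): 37.5 per 1000.
Codon 4 AUA (Ile): 44.7 per 1000.
Codon 5 GAU (Asp): 18.9 per 1000.
Codon 6 CAU (His): 31.8 per 1000.
Codon 7 AUC (Ile): 43.1 per 1000.
Lowest frequency is 18.9 at codon 5.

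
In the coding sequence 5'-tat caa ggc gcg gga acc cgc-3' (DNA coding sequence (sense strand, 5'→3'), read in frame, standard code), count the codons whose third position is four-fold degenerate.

Codon 1 TAT (Tyr): third position 2-fold.
Codon 2 CAA (Gln): third position 2-fold.
Codon 3 GGC (Gly): third position 4-fold.
Codon 4 GCG (Ala): third position 4-fold.
Codon 5 GGA (Gly): third position 4-fold.
Codon 6 ACC (Thr): third position 4-fold.
Codon 7 CGC (Arg): third position 4-fold.
Four-fold degenerate third positions: 5.

5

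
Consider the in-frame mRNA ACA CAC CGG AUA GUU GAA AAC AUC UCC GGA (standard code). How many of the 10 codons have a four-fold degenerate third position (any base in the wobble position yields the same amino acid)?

5

Codon 1 ACA (Thr): third position 4-fold.
Codon 2 CAC (His): third position 2-fold.
Codon 3 CGG (Arg): third position 4-fold.
Codon 4 AUA (Ile): third position 3-fold.
Codon 5 GUU (Val): third position 4-fold.
Codon 6 GAA (Glu): third position 2-fold.
Codon 7 AAC (Asn): third position 2-fold.
Codon 8 AUC (Ile): third position 3-fold.
Codon 9 UCC (Ser): third position 4-fold.
Codon 10 GGA (Gly): third position 4-fold.
Four-fold degenerate third positions: 5.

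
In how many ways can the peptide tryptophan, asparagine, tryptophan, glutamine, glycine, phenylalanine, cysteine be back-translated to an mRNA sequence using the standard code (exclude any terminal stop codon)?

Trp: 1 codon.
Asn: 2 codons.
Trp: 1 codon.
Gln: 2 codons.
Gly: 4 codons.
Phe: 2 codons.
Cys: 2 codons.
1 × 2 × 1 × 2 × 4 × 2 × 2 = 64.

64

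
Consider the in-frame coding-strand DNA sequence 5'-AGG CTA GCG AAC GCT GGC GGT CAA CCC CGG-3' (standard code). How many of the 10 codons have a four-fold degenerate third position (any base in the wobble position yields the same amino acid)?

7

Codon 1 AGG (Arg): third position 2-fold.
Codon 2 CTA (Leu): third position 4-fold.
Codon 3 GCG (Ala): third position 4-fold.
Codon 4 AAC (Asn): third position 2-fold.
Codon 5 GCT (Ala): third position 4-fold.
Codon 6 GGC (Gly): third position 4-fold.
Codon 7 GGT (Gly): third position 4-fold.
Codon 8 CAA (Gln): third position 2-fold.
Codon 9 CCC (Pro): third position 4-fold.
Codon 10 CGG (Arg): third position 4-fold.
Four-fold degenerate third positions: 7.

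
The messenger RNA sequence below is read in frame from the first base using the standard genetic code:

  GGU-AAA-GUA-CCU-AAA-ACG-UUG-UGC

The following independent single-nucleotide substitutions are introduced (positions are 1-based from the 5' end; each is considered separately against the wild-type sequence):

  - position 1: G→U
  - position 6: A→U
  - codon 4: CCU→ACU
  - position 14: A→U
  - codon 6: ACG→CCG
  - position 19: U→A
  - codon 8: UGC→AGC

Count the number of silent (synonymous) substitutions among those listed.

Codon 1: GGU (Gly) → UGU (Cys) — missense.
Codon 2: AAA (Lys) → AAU (Asn) — missense.
Codon 4: CCU (Pro) → ACU (Thr) — missense.
Codon 5: AAA (Lys) → AUA (Ile) — missense.
Codon 6: ACG (Thr) → CCG (Pro) — missense.
Codon 7: UUG (Leu) → AUG (Met) — missense.
Codon 8: UGC (Cys) → AGC (Ser) — missense.
Synonymous: 0 of 7.

0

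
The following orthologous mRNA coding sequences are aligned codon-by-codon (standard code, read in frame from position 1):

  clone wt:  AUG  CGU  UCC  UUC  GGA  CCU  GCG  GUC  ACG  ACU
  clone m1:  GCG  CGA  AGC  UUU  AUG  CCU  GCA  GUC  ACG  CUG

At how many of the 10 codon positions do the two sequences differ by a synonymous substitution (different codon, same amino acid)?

Codon 1: AUG Met / GCG Ala — nonsynonymous.
Codon 2: CGU Arg / CGA Arg — synonymous.
Codon 3: UCC Ser / AGC Ser — synonymous.
Codon 4: UUC Phe / UUU Phe — synonymous.
Codon 5: GGA Gly / AUG Met — nonsynonymous.
Codon 6: CCU Pro / CCU Pro — identical.
Codon 7: GCG Ala / GCA Ala — synonymous.
Codon 8: GUC Val / GUC Val — identical.
Codon 9: ACG Thr / ACG Thr — identical.
Codon 10: ACU Thr / CUG Leu — nonsynonymous.
Synonymous differences: 4.

4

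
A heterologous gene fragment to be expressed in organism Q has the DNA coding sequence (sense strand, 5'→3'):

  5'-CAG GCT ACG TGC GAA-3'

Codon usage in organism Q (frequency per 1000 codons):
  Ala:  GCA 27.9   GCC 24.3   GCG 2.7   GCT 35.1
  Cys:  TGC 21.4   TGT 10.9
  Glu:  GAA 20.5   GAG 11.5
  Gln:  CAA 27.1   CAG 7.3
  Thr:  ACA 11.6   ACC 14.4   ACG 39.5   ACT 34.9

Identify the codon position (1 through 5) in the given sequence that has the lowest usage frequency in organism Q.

1

Codon 1 CAG (Gln): 7.3 per 1000.
Codon 2 GCT (Ala): 35.1 per 1000.
Codon 3 ACG (Thr): 39.5 per 1000.
Codon 4 TGC (Cys): 21.4 per 1000.
Codon 5 GAA (Glu): 20.5 per 1000.
Lowest frequency is 7.3 at codon 1.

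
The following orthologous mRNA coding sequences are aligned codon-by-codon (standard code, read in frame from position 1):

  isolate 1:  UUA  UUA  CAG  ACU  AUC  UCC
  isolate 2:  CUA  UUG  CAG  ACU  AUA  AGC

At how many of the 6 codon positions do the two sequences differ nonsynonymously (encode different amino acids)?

0

Codon 1: UUA Leu / CUA Leu — synonymous.
Codon 2: UUA Leu / UUG Leu — synonymous.
Codon 3: CAG Gln / CAG Gln — identical.
Codon 4: ACU Thr / ACU Thr — identical.
Codon 5: AUC Ile / AUA Ile — synonymous.
Codon 6: UCC Ser / AGC Ser — synonymous.
Nonsynonymous differences: 0.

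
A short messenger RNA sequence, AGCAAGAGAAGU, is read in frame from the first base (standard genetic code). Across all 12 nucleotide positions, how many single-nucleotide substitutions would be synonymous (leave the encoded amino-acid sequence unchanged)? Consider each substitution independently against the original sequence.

Codon 1 (AGC, Ser): 1 synonymous substitution.
Codon 2 (AAG, Lys): 1 synonymous substitution.
Codon 3 (AGA, Arg): 2 synonymous substitutions.
Codon 4 (AGU, Ser): 1 synonymous substitution.
Total: 1 + 1 + 2 + 1 = 5.

5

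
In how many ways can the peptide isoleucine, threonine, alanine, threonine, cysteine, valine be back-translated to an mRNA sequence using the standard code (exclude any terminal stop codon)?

Ile: 3 codons.
Thr: 4 codons.
Ala: 4 codons.
Thr: 4 codons.
Cys: 2 codons.
Val: 4 codons.
3 × 4 × 4 × 4 × 2 × 4 = 1536.

1536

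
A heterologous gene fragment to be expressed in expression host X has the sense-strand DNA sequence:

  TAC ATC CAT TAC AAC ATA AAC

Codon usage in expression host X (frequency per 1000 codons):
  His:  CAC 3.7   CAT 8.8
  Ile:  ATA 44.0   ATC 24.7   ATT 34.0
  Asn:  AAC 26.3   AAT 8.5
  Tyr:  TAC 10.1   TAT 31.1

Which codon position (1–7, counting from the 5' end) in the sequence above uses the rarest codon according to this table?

3

Codon 1 TAC (Tyr): 10.1 per 1000.
Codon 2 ATC (Ile): 24.7 per 1000.
Codon 3 CAT (His): 8.8 per 1000.
Codon 4 TAC (Tyr): 10.1 per 1000.
Codon 5 AAC (Asn): 26.3 per 1000.
Codon 6 ATA (Ile): 44.0 per 1000.
Codon 7 AAC (Asn): 26.3 per 1000.
Lowest frequency is 8.8 at codon 3.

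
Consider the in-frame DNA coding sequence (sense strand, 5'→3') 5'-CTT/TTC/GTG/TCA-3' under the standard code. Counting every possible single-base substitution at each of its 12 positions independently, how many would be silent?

10

Codon 1 (CTT, Leu): 3 synonymous substitutions.
Codon 2 (TTC, Phe): 1 synonymous substitution.
Codon 3 (GTG, Val): 3 synonymous substitutions.
Codon 4 (TCA, Ser): 3 synonymous substitutions.
Total: 3 + 1 + 3 + 3 = 10.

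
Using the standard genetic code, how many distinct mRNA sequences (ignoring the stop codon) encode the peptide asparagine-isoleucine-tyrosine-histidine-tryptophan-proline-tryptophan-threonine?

384

Asn: 2 codons.
Ile: 3 codons.
Tyr: 2 codons.
His: 2 codons.
Trp: 1 codon.
Pro: 4 codons.
Trp: 1 codon.
Thr: 4 codons.
2 × 3 × 2 × 2 × 1 × 4 × 1 × 4 = 384.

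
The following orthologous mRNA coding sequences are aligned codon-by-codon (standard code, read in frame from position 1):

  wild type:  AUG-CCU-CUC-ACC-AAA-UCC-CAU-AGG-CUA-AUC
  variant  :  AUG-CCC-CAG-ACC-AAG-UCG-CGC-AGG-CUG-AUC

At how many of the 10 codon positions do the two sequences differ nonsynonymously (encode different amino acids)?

Codon 1: AUG Met / AUG Met — identical.
Codon 2: CCU Pro / CCC Pro — synonymous.
Codon 3: CUC Leu / CAG Gln — nonsynonymous.
Codon 4: ACC Thr / ACC Thr — identical.
Codon 5: AAA Lys / AAG Lys — synonymous.
Codon 6: UCC Ser / UCG Ser — synonymous.
Codon 7: CAU His / CGC Arg — nonsynonymous.
Codon 8: AGG Arg / AGG Arg — identical.
Codon 9: CUA Leu / CUG Leu — synonymous.
Codon 10: AUC Ile / AUC Ile — identical.
Nonsynonymous differences: 2.

2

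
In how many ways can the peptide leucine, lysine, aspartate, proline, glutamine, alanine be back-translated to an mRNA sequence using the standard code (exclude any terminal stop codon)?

Leu: 6 codons.
Lys: 2 codons.
Asp: 2 codons.
Pro: 4 codons.
Gln: 2 codons.
Ala: 4 codons.
6 × 2 × 2 × 4 × 2 × 4 = 768.

768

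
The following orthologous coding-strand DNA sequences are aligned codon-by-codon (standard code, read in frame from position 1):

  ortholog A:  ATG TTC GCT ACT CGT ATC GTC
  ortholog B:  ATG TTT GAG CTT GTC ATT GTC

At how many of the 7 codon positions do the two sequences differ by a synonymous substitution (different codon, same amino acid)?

2

Codon 1: ATG Met / ATG Met — identical.
Codon 2: TTC Phe / TTT Phe — synonymous.
Codon 3: GCT Ala / GAG Glu — nonsynonymous.
Codon 4: ACT Thr / CTT Leu — nonsynonymous.
Codon 5: CGT Arg / GTC Val — nonsynonymous.
Codon 6: ATC Ile / ATT Ile — synonymous.
Codon 7: GTC Val / GTC Val — identical.
Synonymous differences: 2.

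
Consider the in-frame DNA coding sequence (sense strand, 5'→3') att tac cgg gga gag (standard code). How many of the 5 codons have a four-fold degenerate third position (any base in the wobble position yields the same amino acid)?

Codon 1 ATT (Ile): third position 3-fold.
Codon 2 TAC (Tyr): third position 2-fold.
Codon 3 CGG (Arg): third position 4-fold.
Codon 4 GGA (Gly): third position 4-fold.
Codon 5 GAG (Glu): third position 2-fold.
Four-fold degenerate third positions: 2.

2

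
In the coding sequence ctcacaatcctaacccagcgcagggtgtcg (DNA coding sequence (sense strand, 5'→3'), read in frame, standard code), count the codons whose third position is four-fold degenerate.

7

Codon 1 CTC (Leu): third position 4-fold.
Codon 2 ACA (Thr): third position 4-fold.
Codon 3 ATC (Ile): third position 3-fold.
Codon 4 CTA (Leu): third position 4-fold.
Codon 5 ACC (Thr): third position 4-fold.
Codon 6 CAG (Gln): third position 2-fold.
Codon 7 CGC (Arg): third position 4-fold.
Codon 8 AGG (Arg): third position 2-fold.
Codon 9 GTG (Val): third position 4-fold.
Codon 10 TCG (Ser): third position 4-fold.
Four-fold degenerate third positions: 7.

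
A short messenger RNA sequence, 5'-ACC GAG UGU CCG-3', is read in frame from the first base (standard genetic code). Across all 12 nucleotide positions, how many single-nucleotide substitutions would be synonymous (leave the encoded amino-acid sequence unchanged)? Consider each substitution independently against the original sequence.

8

Codon 1 (ACC, Thr): 3 synonymous substitutions.
Codon 2 (GAG, Glu): 1 synonymous substitution.
Codon 3 (UGU, Cys): 1 synonymous substitution.
Codon 4 (CCG, Pro): 3 synonymous substitutions.
Total: 3 + 1 + 1 + 3 = 8.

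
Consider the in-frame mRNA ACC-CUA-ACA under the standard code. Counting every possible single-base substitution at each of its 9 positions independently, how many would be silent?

10

Codon 1 (ACC, Thr): 3 synonymous substitutions.
Codon 2 (CUA, Leu): 4 synonymous substitutions.
Codon 3 (ACA, Thr): 3 synonymous substitutions.
Total: 3 + 4 + 3 = 10.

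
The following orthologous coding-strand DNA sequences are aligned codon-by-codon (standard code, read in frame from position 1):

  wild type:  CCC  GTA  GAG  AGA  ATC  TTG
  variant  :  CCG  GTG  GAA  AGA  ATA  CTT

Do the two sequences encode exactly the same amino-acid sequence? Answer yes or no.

yes

Codon 1: CCC Pro / CCG Pro — synonymous.
Codon 2: GTA Val / GTG Val — synonymous.
Codon 3: GAG Glu / GAA Glu — synonymous.
Codon 4: AGA Arg / AGA Arg — identical.
Codon 5: ATC Ile / ATA Ile — synonymous.
Codon 6: TTG Leu / CTT Leu — synonymous.
Nonsynonymous differences: 0 → same protein.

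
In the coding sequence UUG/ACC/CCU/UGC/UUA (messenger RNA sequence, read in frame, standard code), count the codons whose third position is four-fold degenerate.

Codon 1 UUG (Leu): third position 2-fold.
Codon 2 ACC (Thr): third position 4-fold.
Codon 3 CCU (Pro): third position 4-fold.
Codon 4 UGC (Cys): third position 2-fold.
Codon 5 UUA (Leu): third position 2-fold.
Four-fold degenerate third positions: 2.

2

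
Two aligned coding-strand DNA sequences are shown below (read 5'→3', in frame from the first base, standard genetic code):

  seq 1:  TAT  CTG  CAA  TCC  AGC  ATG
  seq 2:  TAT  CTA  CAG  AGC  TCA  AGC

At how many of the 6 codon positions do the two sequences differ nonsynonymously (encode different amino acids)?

1

Codon 1: TAT Tyr / TAT Tyr — identical.
Codon 2: CTG Leu / CTA Leu — synonymous.
Codon 3: CAA Gln / CAG Gln — synonymous.
Codon 4: TCC Ser / AGC Ser — synonymous.
Codon 5: AGC Ser / TCA Ser — synonymous.
Codon 6: ATG Met / AGC Ser — nonsynonymous.
Nonsynonymous differences: 1.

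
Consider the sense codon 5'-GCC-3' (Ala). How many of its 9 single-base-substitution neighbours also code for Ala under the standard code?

3

Position 1: none → 0 synonymous.
Position 2: none → 0 synonymous.
Position 3: GCU, GCA, GCG → 3 synonymous.
Total: 0 + 0 + 3 = 3.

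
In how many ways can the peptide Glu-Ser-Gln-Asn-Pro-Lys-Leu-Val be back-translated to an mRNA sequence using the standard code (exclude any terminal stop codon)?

9216

Glu: 2 codons.
Ser: 6 codons.
Gln: 2 codons.
Asn: 2 codons.
Pro: 4 codons.
Lys: 2 codons.
Leu: 6 codons.
Val: 4 codons.
2 × 6 × 2 × 2 × 4 × 2 × 6 × 4 = 9216.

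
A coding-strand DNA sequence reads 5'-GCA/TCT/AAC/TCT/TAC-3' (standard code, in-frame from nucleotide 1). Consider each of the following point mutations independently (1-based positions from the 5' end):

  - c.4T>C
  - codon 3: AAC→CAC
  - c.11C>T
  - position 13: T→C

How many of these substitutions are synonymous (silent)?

Codon 2: TCT (Ser) → CCT (Pro) — missense.
Codon 3: AAC (Asn) → CAC (His) — missense.
Codon 4: TCT (Ser) → TTT (Phe) — missense.
Codon 5: TAC (Tyr) → CAC (His) — missense.
Synonymous: 0 of 4.

0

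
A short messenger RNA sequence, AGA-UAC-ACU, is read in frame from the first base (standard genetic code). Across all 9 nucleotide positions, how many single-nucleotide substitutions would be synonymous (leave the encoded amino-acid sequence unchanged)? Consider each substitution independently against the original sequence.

6

Codon 1 (AGA, Arg): 2 synonymous substitutions.
Codon 2 (UAC, Tyr): 1 synonymous substitution.
Codon 3 (ACU, Thr): 3 synonymous substitutions.
Total: 2 + 1 + 3 = 6.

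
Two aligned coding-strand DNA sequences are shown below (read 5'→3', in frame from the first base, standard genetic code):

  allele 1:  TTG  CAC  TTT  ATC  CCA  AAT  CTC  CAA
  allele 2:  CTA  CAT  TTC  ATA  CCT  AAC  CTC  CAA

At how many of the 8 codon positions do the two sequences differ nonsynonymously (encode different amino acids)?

Codon 1: TTG Leu / CTA Leu — synonymous.
Codon 2: CAC His / CAT His — synonymous.
Codon 3: TTT Phe / TTC Phe — synonymous.
Codon 4: ATC Ile / ATA Ile — synonymous.
Codon 5: CCA Pro / CCT Pro — synonymous.
Codon 6: AAT Asn / AAC Asn — synonymous.
Codon 7: CTC Leu / CTC Leu — identical.
Codon 8: CAA Gln / CAA Gln — identical.
Nonsynonymous differences: 0.

0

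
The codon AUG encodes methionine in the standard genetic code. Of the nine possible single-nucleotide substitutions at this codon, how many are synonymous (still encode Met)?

0

Position 1: none → 0 synonymous.
Position 2: none → 0 synonymous.
Position 3: none → 0 synonymous.
Total: 0 + 0 + 0 = 0.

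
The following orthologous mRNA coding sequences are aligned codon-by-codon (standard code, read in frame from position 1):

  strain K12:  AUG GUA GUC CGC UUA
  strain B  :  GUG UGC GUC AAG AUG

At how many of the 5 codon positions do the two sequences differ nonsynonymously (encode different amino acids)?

4

Codon 1: AUG Met / GUG Val — nonsynonymous.
Codon 2: GUA Val / UGC Cys — nonsynonymous.
Codon 3: GUC Val / GUC Val — identical.
Codon 4: CGC Arg / AAG Lys — nonsynonymous.
Codon 5: UUA Leu / AUG Met — nonsynonymous.
Nonsynonymous differences: 4.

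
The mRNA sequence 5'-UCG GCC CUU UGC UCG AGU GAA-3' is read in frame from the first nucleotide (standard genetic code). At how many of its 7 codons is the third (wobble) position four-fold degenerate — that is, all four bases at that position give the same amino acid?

Codon 1 UCG (Ser): third position 4-fold.
Codon 2 GCC (Ala): third position 4-fold.
Codon 3 CUU (Leu): third position 4-fold.
Codon 4 UGC (Cys): third position 2-fold.
Codon 5 UCG (Ser): third position 4-fold.
Codon 6 AGU (Ser): third position 2-fold.
Codon 7 GAA (Glu): third position 2-fold.
Four-fold degenerate third positions: 4.

4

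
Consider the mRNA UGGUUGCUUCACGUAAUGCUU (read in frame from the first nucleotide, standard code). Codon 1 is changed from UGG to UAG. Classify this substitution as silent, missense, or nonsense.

nonsense

Position 2 falls in codon 1: UGG → Trp.
After the substitution the codon is UAG → Stop.
The new codon is a stop codon, so this is a nonsense mutation.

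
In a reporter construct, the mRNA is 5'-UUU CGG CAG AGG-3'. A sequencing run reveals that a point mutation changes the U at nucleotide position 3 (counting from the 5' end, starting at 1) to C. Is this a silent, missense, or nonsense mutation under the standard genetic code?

silent

Position 3 falls in codon 1: UUU → Phe.
After the substitution the codon is UUC → Phe.
Both encode Phe, so the change is synonymous.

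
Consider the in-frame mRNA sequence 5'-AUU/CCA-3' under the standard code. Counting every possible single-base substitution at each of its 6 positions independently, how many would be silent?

5

Codon 1 (AUU, Ile): 2 synonymous substitutions.
Codon 2 (CCA, Pro): 3 synonymous substitutions.
Total: 2 + 3 = 5.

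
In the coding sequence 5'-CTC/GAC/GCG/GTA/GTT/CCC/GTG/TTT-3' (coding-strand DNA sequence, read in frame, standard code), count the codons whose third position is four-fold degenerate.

6

Codon 1 CTC (Leu): third position 4-fold.
Codon 2 GAC (Asp): third position 2-fold.
Codon 3 GCG (Ala): third position 4-fold.
Codon 4 GTA (Val): third position 4-fold.
Codon 5 GTT (Val): third position 4-fold.
Codon 6 CCC (Pro): third position 4-fold.
Codon 7 GTG (Val): third position 4-fold.
Codon 8 TTT (Phe): third position 2-fold.
Four-fold degenerate third positions: 6.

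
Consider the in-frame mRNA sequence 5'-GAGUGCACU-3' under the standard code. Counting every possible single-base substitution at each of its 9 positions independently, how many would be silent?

5

Codon 1 (GAG, Glu): 1 synonymous substitution.
Codon 2 (UGC, Cys): 1 synonymous substitution.
Codon 3 (ACU, Thr): 3 synonymous substitutions.
Total: 1 + 1 + 3 = 5.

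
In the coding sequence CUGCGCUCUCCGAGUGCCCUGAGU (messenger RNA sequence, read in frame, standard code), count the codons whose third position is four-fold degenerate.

Codon 1 CUG (Leu): third position 4-fold.
Codon 2 CGC (Arg): third position 4-fold.
Codon 3 UCU (Ser): third position 4-fold.
Codon 4 CCG (Pro): third position 4-fold.
Codon 5 AGU (Ser): third position 2-fold.
Codon 6 GCC (Ala): third position 4-fold.
Codon 7 CUG (Leu): third position 4-fold.
Codon 8 AGU (Ser): third position 2-fold.
Four-fold degenerate third positions: 6.

6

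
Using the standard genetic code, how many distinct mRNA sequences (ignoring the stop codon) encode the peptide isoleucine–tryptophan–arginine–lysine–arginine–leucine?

1296

Ile: 3 codons.
Trp: 1 codon.
Arg: 6 codons.
Lys: 2 codons.
Arg: 6 codons.
Leu: 6 codons.
3 × 1 × 6 × 2 × 6 × 6 = 1296.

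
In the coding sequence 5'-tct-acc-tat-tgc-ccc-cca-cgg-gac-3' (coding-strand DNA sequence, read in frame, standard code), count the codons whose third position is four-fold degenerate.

5

Codon 1 TCT (Ser): third position 4-fold.
Codon 2 ACC (Thr): third position 4-fold.
Codon 3 TAT (Tyr): third position 2-fold.
Codon 4 TGC (Cys): third position 2-fold.
Codon 5 CCC (Pro): third position 4-fold.
Codon 6 CCA (Pro): third position 4-fold.
Codon 7 CGG (Arg): third position 4-fold.
Codon 8 GAC (Asp): third position 2-fold.
Four-fold degenerate third positions: 5.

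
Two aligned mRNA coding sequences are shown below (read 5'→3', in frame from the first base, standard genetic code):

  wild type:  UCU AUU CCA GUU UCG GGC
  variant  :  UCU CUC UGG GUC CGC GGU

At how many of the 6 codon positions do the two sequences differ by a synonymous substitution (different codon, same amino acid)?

Codon 1: UCU Ser / UCU Ser — identical.
Codon 2: AUU Ile / CUC Leu — nonsynonymous.
Codon 3: CCA Pro / UGG Trp — nonsynonymous.
Codon 4: GUU Val / GUC Val — synonymous.
Codon 5: UCG Ser / CGC Arg — nonsynonymous.
Codon 6: GGC Gly / GGU Gly — synonymous.
Synonymous differences: 2.

2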